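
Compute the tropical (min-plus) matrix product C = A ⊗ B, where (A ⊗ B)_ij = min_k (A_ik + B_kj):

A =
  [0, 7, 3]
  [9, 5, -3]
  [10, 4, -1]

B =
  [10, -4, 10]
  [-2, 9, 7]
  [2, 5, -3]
A ⊗ B =
  [5, -4, 0]
  [-1, 2, -6]
  [1, 4, -4]

Apply the min-plus product entry-by-entry:
  C[0][0] = min over k of (A[0][0] + B[0][0] = 0 + 10 = 10, A[0][1] + B[1][0] = 7 + -2 = 5, A[0][2] + B[2][0] = 3 + 2 = 5) = 5 (attained at k = 1)
  C[0][1] = min over k of (A[0][0] + B[0][1] = 0 + -4 = -4, A[0][1] + B[1][1] = 7 + 9 = 16, A[0][2] + B[2][1] = 3 + 5 = 8) = -4 (attained at k = 0)
  C[0][2] = min over k of (A[0][0] + B[0][2] = 0 + 10 = 10, A[0][1] + B[1][2] = 7 + 7 = 14, A[0][2] + B[2][2] = 3 + -3 = 0) = 0 (attained at k = 2)
  C[1][0] = min over k of (A[1][0] + B[0][0] = 9 + 10 = 19, A[1][1] + B[1][0] = 5 + -2 = 3, A[1][2] + B[2][0] = -3 + 2 = -1) = -1 (attained at k = 2)
  C[1][1] = min over k of (A[1][0] + B[0][1] = 9 + -4 = 5, A[1][1] + B[1][1] = 5 + 9 = 14, A[1][2] + B[2][1] = -3 + 5 = 2) = 2 (attained at k = 2)
  C[1][2] = min over k of (A[1][0] + B[0][2] = 9 + 10 = 19, A[1][1] + B[1][2] = 5 + 7 = 12, A[1][2] + B[2][2] = -3 + -3 = -6) = -6 (attained at k = 2)
  C[2][0] = min over k of (A[2][0] + B[0][0] = 10 + 10 = 20, A[2][1] + B[1][0] = 4 + -2 = 2, A[2][2] + B[2][0] = -1 + 2 = 1) = 1 (attained at k = 2)
  C[2][1] = min over k of (A[2][0] + B[0][1] = 10 + -4 = 6, A[2][1] + B[1][1] = 4 + 9 = 13, A[2][2] + B[2][1] = -1 + 5 = 4) = 4 (attained at k = 2)
  C[2][2] = min over k of (A[2][0] + B[0][2] = 10 + 10 = 20, A[2][1] + B[1][2] = 4 + 7 = 11, A[2][2] + B[2][2] = -1 + -3 = -4) = -4 (attained at k = 2)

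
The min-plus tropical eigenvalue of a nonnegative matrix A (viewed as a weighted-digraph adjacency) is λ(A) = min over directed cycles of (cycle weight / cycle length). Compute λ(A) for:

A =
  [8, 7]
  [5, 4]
λ(A) = 4

Enumerate directed cycles and compute their means (weight / length). Sample:
  cycle 0 → 0: weight = 8, length = 1, mean = 8/1 ≈ 8.000
  cycle 1 → 1: weight = 4, length = 1, mean = 4/1 ≈ 4.000
  cycle 0 → 1 → 0: weight = 12, length = 2, mean = 12/2 ≈ 6.000
  cycle 1 → 0 → 1: weight = 12, length = 2, mean = 12/2 ≈ 6.000
Minimum mean = 4.000, attained e.g. along the cycle 1 → 1 with weight 4 and length 1. So λ(A) = 4/1 = 4.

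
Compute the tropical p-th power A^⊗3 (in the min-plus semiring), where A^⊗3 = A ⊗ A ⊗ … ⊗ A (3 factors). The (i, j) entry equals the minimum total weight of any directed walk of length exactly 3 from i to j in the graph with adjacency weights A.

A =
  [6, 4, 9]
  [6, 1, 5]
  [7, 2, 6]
A^⊗3 =
  [11, 6, 10]
  [8, 3, 7]
  [9, 4, 8]

Each entry (A^⊗3)_ij equals the minimum over all length-3 walks i = v_0 → v_1 → … → v_3 = j of Σ_t A[v_t][v_{t+1}]. For example, for (i, j) = (0, 2) we minimise over 9 possible intermediate vertex sequences; the minimum is 10, attained along the walk 0 → 1 → 1 → 2.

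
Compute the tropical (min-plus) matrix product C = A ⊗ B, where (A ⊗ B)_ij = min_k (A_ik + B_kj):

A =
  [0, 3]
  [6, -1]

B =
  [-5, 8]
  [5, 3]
A ⊗ B =
  [-5, 6]
  [1, 2]

Apply the min-plus product entry-by-entry:
  C[0][0] = min over k of (A[0][0] + B[0][0] = 0 + -5 = -5, A[0][1] + B[1][0] = 3 + 5 = 8) = -5 (attained at k = 0)
  C[0][1] = min over k of (A[0][0] + B[0][1] = 0 + 8 = 8, A[0][1] + B[1][1] = 3 + 3 = 6) = 6 (attained at k = 1)
  C[1][0] = min over k of (A[1][0] + B[0][0] = 6 + -5 = 1, A[1][1] + B[1][0] = -1 + 5 = 4) = 1 (attained at k = 0)
  C[1][1] = min over k of (A[1][0] + B[0][1] = 6 + 8 = 14, A[1][1] + B[1][1] = -1 + 3 = 2) = 2 (attained at k = 1)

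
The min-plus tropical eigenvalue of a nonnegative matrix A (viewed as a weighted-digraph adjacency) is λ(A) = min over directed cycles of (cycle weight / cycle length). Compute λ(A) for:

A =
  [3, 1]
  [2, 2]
λ(A) = 3/2

Enumerate directed cycles and compute their means (weight / length). Sample:
  cycle 0 → 0: weight = 3, length = 1, mean = 3/1 ≈ 3.000
  cycle 1 → 1: weight = 2, length = 1, mean = 2/1 ≈ 2.000
  cycle 0 → 1 → 0: weight = 3, length = 2, mean = 3/2 ≈ 1.500
  cycle 1 → 0 → 1: weight = 3, length = 2, mean = 3/2 ≈ 1.500
Minimum mean = 1.500, attained e.g. along the cycle 0 → 1 → 0 with weight 3 and length 2. So λ(A) = 3/2 = 3/2.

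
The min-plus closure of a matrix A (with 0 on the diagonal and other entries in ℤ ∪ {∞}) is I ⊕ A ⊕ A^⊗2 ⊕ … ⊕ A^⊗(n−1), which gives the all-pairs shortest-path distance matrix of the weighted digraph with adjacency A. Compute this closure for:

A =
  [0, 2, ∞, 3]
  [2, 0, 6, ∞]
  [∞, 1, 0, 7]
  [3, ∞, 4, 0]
Closure =
  [0, 2, 7, 3]
  [2, 0, 6, 5]
  [3, 1, 0, 6]
  [3, 5, 4, 0]

This is the Floyd-Warshall all-pairs shortest-path computation. For each intermediate vertex k = 0, 1, …, 3, update dist[i][j] ← min(dist[i][j], dist[i][k] + dist[k][j]). The final matrix gives, for each (i, j), the minimum total weight of any directed path from i to j (possibly empty when i = j).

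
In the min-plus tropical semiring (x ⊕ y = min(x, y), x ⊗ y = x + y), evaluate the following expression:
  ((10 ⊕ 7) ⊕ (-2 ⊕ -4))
((10 ⊕ 7) ⊕ (-2 ⊕ -4)) = -4

Expand innermost to outermost. Recall ⊕ takes the minimum of its arguments and ⊗ takes their sum. Working out the expression ((10 ⊕ 7) ⊕ (-2 ⊕ -4)) gives -4.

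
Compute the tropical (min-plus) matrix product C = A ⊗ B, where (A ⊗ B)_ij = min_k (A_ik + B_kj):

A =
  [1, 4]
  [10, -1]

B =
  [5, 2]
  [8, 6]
A ⊗ B =
  [6, 3]
  [7, 5]

Apply the min-plus product entry-by-entry:
  C[0][0] = min over k of (A[0][0] + B[0][0] = 1 + 5 = 6, A[0][1] + B[1][0] = 4 + 8 = 12) = 6 (attained at k = 0)
  C[0][1] = min over k of (A[0][0] + B[0][1] = 1 + 2 = 3, A[0][1] + B[1][1] = 4 + 6 = 10) = 3 (attained at k = 0)
  C[1][0] = min over k of (A[1][0] + B[0][0] = 10 + 5 = 15, A[1][1] + B[1][0] = -1 + 8 = 7) = 7 (attained at k = 1)
  C[1][1] = min over k of (A[1][0] + B[0][1] = 10 + 2 = 12, A[1][1] + B[1][1] = -1 + 6 = 5) = 5 (attained at k = 1)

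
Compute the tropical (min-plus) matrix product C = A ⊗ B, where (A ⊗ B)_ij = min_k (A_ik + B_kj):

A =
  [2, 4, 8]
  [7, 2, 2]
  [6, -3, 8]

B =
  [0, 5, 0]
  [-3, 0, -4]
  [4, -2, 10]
A ⊗ B =
  [1, 4, 0]
  [-1, 0, -2]
  [-6, -3, -7]

Apply the min-plus product entry-by-entry:
  C[0][0] = min over k of (A[0][0] + B[0][0] = 2 + 0 = 2, A[0][1] + B[1][0] = 4 + -3 = 1, A[0][2] + B[2][0] = 8 + 4 = 12) = 1 (attained at k = 1)
  C[0][1] = min over k of (A[0][0] + B[0][1] = 2 + 5 = 7, A[0][1] + B[1][1] = 4 + 0 = 4, A[0][2] + B[2][1] = 8 + -2 = 6) = 4 (attained at k = 1)
  C[0][2] = min over k of (A[0][0] + B[0][2] = 2 + 0 = 2, A[0][1] + B[1][2] = 4 + -4 = 0, A[0][2] + B[2][2] = 8 + 10 = 18) = 0 (attained at k = 1)
  C[1][0] = min over k of (A[1][0] + B[0][0] = 7 + 0 = 7, A[1][1] + B[1][0] = 2 + -3 = -1, A[1][2] + B[2][0] = 2 + 4 = 6) = -1 (attained at k = 1)
  C[1][1] = min over k of (A[1][0] + B[0][1] = 7 + 5 = 12, A[1][1] + B[1][1] = 2 + 0 = 2, A[1][2] + B[2][1] = 2 + -2 = 0) = 0 (attained at k = 2)
  C[1][2] = min over k of (A[1][0] + B[0][2] = 7 + 0 = 7, A[1][1] + B[1][2] = 2 + -4 = -2, A[1][2] + B[2][2] = 2 + 10 = 12) = -2 (attained at k = 1)
  C[2][0] = min over k of (A[2][0] + B[0][0] = 6 + 0 = 6, A[2][1] + B[1][0] = -3 + -3 = -6, A[2][2] + B[2][0] = 8 + 4 = 12) = -6 (attained at k = 1)
  C[2][1] = min over k of (A[2][0] + B[0][1] = 6 + 5 = 11, A[2][1] + B[1][1] = -3 + 0 = -3, A[2][2] + B[2][1] = 8 + -2 = 6) = -3 (attained at k = 1)
  C[2][2] = min over k of (A[2][0] + B[0][2] = 6 + 0 = 6, A[2][1] + B[1][2] = -3 + -4 = -7, A[2][2] + B[2][2] = 8 + 10 = 18) = -7 (attained at k = 1)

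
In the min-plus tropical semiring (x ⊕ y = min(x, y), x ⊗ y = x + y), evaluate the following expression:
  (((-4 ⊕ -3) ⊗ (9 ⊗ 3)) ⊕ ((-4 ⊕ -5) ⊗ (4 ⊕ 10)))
(((-4 ⊕ -3) ⊗ (9 ⊗ 3)) ⊕ ((-4 ⊕ -5) ⊗ (4 ⊕ 10))) = -1

Expand innermost to outermost. Recall ⊕ takes the minimum of its arguments and ⊗ takes their sum. Working out the expression (((-4 ⊕ -3) ⊗ (9 ⊗ 3)) ⊕ ((-4 ⊕ -5) ⊗ (4 ⊕ 10))) gives -1.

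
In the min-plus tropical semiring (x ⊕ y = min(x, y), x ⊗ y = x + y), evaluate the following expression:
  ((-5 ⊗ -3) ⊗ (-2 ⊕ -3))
((-5 ⊗ -3) ⊗ (-2 ⊕ -3)) = -11

Expand innermost to outermost. Recall ⊕ takes the minimum of its arguments and ⊗ takes their sum. Working out the expression ((-5 ⊗ -3) ⊗ (-2 ⊕ -3)) gives -11.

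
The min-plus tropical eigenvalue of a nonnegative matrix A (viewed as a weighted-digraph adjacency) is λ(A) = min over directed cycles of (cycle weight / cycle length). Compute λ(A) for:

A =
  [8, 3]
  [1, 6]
λ(A) = 2

Enumerate directed cycles and compute their means (weight / length). Sample:
  cycle 0 → 0: weight = 8, length = 1, mean = 8/1 ≈ 8.000
  cycle 1 → 1: weight = 6, length = 1, mean = 6/1 ≈ 6.000
  cycle 0 → 1 → 0: weight = 4, length = 2, mean = 4/2 ≈ 2.000
  cycle 1 → 0 → 1: weight = 4, length = 2, mean = 4/2 ≈ 2.000
Minimum mean = 2.000, attained e.g. along the cycle 0 → 1 → 0 with weight 4 and length 2. So λ(A) = 4/2 = 2.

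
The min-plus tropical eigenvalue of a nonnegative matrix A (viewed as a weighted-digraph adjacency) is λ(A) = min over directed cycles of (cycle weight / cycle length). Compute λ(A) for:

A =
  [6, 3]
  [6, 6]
λ(A) = 9/2

Enumerate directed cycles and compute their means (weight / length). Sample:
  cycle 0 → 0: weight = 6, length = 1, mean = 6/1 ≈ 6.000
  cycle 1 → 1: weight = 6, length = 1, mean = 6/1 ≈ 6.000
  cycle 0 → 1 → 0: weight = 9, length = 2, mean = 9/2 ≈ 4.500
  cycle 1 → 0 → 1: weight = 9, length = 2, mean = 9/2 ≈ 4.500
Minimum mean = 4.500, attained e.g. along the cycle 0 → 1 → 0 with weight 9 and length 2. So λ(A) = 9/2 = 9/2.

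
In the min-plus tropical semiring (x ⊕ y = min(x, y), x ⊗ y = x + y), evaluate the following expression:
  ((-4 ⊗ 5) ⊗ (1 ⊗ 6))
((-4 ⊗ 5) ⊗ (1 ⊗ 6)) = 8

Expand innermost to outermost. Recall ⊕ takes the minimum of its arguments and ⊗ takes their sum. Working out the expression ((-4 ⊗ 5) ⊗ (1 ⊗ 6)) gives 8.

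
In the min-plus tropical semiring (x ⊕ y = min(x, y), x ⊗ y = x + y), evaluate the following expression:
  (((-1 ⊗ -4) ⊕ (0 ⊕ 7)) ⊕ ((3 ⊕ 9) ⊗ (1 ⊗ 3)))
(((-1 ⊗ -4) ⊕ (0 ⊕ 7)) ⊕ ((3 ⊕ 9) ⊗ (1 ⊗ 3))) = -5

Expand innermost to outermost. Recall ⊕ takes the minimum of its arguments and ⊗ takes their sum. Working out the expression (((-1 ⊗ -4) ⊕ (0 ⊕ 7)) ⊕ ((3 ⊕ 9) ⊗ (1 ⊗ 3))) gives -5.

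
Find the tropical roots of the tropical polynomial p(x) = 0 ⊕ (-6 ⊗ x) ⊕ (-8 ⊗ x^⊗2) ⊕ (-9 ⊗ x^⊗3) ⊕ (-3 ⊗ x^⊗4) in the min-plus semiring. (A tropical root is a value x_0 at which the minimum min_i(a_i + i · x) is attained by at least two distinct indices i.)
Roots: {-6, 1, 2, 6}

Each tropical root is a break point of the lower envelope of the lines y = a_i + i · x (there are 5 lines, with slopes 0, 1, ..., 4). Only the lines that attain the minimum somewhere contribute to roots; other lines are dominated. Here the surviving (envelope) indices are i = 4, i = 3, i = 2, i = 1, i = 0.
Intersections between consecutive envelope lines give the roots: for adjacent envelope indices i < j the intersection is x = (a_i − a_j) / (j − i). Reading off the sorted break points: {-6, 1, 2, 6}.
Verification: at each break x_0, at least two indices attain the minimum of min_i(a_i + i · x_0).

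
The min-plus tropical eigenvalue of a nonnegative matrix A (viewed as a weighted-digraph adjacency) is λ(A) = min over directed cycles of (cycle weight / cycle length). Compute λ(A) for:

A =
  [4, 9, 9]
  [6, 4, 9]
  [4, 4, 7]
λ(A) = 4

Enumerate directed cycles and compute their means (weight / length). Sample:
  cycle 0 → 0: weight = 4, length = 1, mean = 4/1 ≈ 4.000
  cycle 1 → 1: weight = 4, length = 1, mean = 4/1 ≈ 4.000
  cycle 2 → 2: weight = 7, length = 1, mean = 7/1 ≈ 7.000
  cycle 0 → 1 → 0: weight = 15, length = 2, mean = 15/2 ≈ 7.500
  cycle 0 → 2 → 0: weight = 13, length = 2, mean = 13/2 ≈ 6.500
  cycle 1 → 0 → 1: weight = 15, length = 2, mean = 15/2 ≈ 7.500
Minimum mean = 4.000, attained e.g. along the cycle 0 → 0 with weight 4 and length 1. So λ(A) = 4/1 = 4.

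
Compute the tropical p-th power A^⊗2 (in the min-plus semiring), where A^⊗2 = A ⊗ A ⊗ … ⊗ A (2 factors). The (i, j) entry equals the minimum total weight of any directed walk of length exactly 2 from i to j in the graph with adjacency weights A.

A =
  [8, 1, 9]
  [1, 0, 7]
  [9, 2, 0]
A^⊗2 =
  [2, 1, 8]
  [1, 0, 7]
  [3, 2, 0]

Each entry (A^⊗2)_ij equals the minimum over all length-2 walks i = v_0 → v_1 → … → v_2 = j of Σ_t A[v_t][v_{t+1}]. For example, for (i, j) = (0, 2) we minimise over 3 possible intermediate vertex sequences; the minimum is 8, attained along the walk 0 → 1 → 2.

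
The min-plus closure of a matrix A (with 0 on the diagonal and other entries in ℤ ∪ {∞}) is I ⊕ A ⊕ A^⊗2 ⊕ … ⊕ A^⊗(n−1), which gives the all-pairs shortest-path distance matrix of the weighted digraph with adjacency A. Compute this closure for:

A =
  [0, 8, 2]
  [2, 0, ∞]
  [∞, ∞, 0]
Closure =
  [0, 8, 2]
  [2, 0, 4]
  [∞, ∞, 0]

This is the Floyd-Warshall all-pairs shortest-path computation. For each intermediate vertex k = 0, 1, …, 2, update dist[i][j] ← min(dist[i][j], dist[i][k] + dist[k][j]). The final matrix gives, for each (i, j), the minimum total weight of any directed path from i to j (possibly empty when i = j).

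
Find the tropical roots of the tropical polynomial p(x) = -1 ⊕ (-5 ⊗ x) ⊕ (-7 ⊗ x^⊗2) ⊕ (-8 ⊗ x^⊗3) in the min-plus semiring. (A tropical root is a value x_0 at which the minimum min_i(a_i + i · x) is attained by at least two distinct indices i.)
Roots: {1, 2, 4}

Each tropical root is a break point of the lower envelope of the lines y = a_i + i · x (there are 4 lines, with slopes 0, 1, ..., 3). Only the lines that attain the minimum somewhere contribute to roots; other lines are dominated. Here the surviving (envelope) indices are i = 3, i = 2, i = 1, i = 0.
Intersections between consecutive envelope lines give the roots: for adjacent envelope indices i < j the intersection is x = (a_i − a_j) / (j − i). Reading off the sorted break points: {1, 2, 4}.
Verification: at each break x_0, at least two indices attain the minimum of min_i(a_i + i · x_0).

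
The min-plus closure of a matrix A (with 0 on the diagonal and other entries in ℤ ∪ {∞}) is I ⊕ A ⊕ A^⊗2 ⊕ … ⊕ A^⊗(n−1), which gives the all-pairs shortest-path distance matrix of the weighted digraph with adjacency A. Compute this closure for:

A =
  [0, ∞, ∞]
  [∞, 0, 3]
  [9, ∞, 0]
Closure =
  [0, ∞, ∞]
  [12, 0, 3]
  [9, ∞, 0]

This is the Floyd-Warshall all-pairs shortest-path computation. For each intermediate vertex k = 0, 1, …, 2, update dist[i][j] ← min(dist[i][j], dist[i][k] + dist[k][j]). The final matrix gives, for each (i, j), the minimum total weight of any directed path from i to j (possibly empty when i = j).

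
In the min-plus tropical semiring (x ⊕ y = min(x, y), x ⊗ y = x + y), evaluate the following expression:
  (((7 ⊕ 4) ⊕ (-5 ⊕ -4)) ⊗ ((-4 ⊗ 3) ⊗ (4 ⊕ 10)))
(((7 ⊕ 4) ⊕ (-5 ⊕ -4)) ⊗ ((-4 ⊗ 3) ⊗ (4 ⊕ 10))) = -2

Expand innermost to outermost. Recall ⊕ takes the minimum of its arguments and ⊗ takes their sum. Working out the expression (((7 ⊕ 4) ⊕ (-5 ⊕ -4)) ⊗ ((-4 ⊗ 3) ⊗ (4 ⊕ 10))) gives -2.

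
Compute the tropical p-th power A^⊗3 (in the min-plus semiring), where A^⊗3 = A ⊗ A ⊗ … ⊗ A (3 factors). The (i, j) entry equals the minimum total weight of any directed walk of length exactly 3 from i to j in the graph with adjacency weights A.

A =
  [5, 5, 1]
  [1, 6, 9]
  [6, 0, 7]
A^⊗3 =
  [2, 6, 7]
  [7, 2, 7]
  [6, 6, 2]

Each entry (A^⊗3)_ij equals the minimum over all length-3 walks i = v_0 → v_1 → … → v_3 = j of Σ_t A[v_t][v_{t+1}]. For example, for (i, j) = (0, 2) we minimise over 9 possible intermediate vertex sequences; the minimum is 7, attained along the walk 0 → 1 → 0 → 2.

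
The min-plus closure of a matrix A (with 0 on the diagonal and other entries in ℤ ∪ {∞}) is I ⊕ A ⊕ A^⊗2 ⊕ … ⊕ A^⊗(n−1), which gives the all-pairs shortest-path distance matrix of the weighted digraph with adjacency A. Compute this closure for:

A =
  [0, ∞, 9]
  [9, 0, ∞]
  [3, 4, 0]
Closure =
  [0, 13, 9]
  [9, 0, 18]
  [3, 4, 0]

This is the Floyd-Warshall all-pairs shortest-path computation. For each intermediate vertex k = 0, 1, …, 2, update dist[i][j] ← min(dist[i][j], dist[i][k] + dist[k][j]). The final matrix gives, for each (i, j), the minimum total weight of any directed path from i to j (possibly empty when i = j).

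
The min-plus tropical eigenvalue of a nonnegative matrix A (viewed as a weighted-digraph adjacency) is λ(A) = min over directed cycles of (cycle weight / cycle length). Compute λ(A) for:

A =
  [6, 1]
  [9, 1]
λ(A) = 1

Enumerate directed cycles and compute their means (weight / length). Sample:
  cycle 0 → 0: weight = 6, length = 1, mean = 6/1 ≈ 6.000
  cycle 1 → 1: weight = 1, length = 1, mean = 1/1 ≈ 1.000
  cycle 0 → 1 → 0: weight = 10, length = 2, mean = 10/2 ≈ 5.000
  cycle 1 → 0 → 1: weight = 10, length = 2, mean = 10/2 ≈ 5.000
Minimum mean = 1.000, attained e.g. along the cycle 1 → 1 with weight 1 and length 1. So λ(A) = 1/1 = 1.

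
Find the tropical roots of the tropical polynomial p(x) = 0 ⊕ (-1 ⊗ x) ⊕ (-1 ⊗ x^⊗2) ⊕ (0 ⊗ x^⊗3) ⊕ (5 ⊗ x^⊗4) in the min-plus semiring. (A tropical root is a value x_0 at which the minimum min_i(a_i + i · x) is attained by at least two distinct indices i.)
Roots: {-5, -1, 0, 1}

Each tropical root is a break point of the lower envelope of the lines y = a_i + i · x (there are 5 lines, with slopes 0, 1, ..., 4). Only the lines that attain the minimum somewhere contribute to roots; other lines are dominated. Here the surviving (envelope) indices are i = 4, i = 3, i = 2, i = 1, i = 0.
Intersections between consecutive envelope lines give the roots: for adjacent envelope indices i < j the intersection is x = (a_i − a_j) / (j − i). Reading off the sorted break points: {-5, -1, 0, 1}.
Verification: at each break x_0, at least two indices attain the minimum of min_i(a_i + i · x_0).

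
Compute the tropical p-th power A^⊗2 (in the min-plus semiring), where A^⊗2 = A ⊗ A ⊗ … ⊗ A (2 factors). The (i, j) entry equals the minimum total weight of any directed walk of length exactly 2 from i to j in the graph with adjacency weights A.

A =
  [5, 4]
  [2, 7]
A^⊗2 =
  [6, 9]
  [7, 6]

Each entry (A^⊗2)_ij equals the minimum over all length-2 walks i = v_0 → v_1 → … → v_2 = j of Σ_t A[v_t][v_{t+1}]. For example, for (i, j) = (0, 1) we minimise over 2 possible intermediate vertex sequences; the minimum is 9, attained along the walk 0 → 0 → 1.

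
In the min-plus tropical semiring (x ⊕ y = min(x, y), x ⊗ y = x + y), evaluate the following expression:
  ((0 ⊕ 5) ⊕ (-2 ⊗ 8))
((0 ⊕ 5) ⊕ (-2 ⊗ 8)) = 0

Expand innermost to outermost. Recall ⊕ takes the minimum of its arguments and ⊗ takes their sum. Working out the expression ((0 ⊕ 5) ⊕ (-2 ⊗ 8)) gives 0.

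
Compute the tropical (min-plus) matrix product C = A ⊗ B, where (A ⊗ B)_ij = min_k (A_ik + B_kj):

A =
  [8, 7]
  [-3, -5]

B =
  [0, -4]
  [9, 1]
A ⊗ B =
  [8, 4]
  [-3, -7]

Apply the min-plus product entry-by-entry:
  C[0][0] = min over k of (A[0][0] + B[0][0] = 8 + 0 = 8, A[0][1] + B[1][0] = 7 + 9 = 16) = 8 (attained at k = 0)
  C[0][1] = min over k of (A[0][0] + B[0][1] = 8 + -4 = 4, A[0][1] + B[1][1] = 7 + 1 = 8) = 4 (attained at k = 0)
  C[1][0] = min over k of (A[1][0] + B[0][0] = -3 + 0 = -3, A[1][1] + B[1][0] = -5 + 9 = 4) = -3 (attained at k = 0)
  C[1][1] = min over k of (A[1][0] + B[0][1] = -3 + -4 = -7, A[1][1] + B[1][1] = -5 + 1 = -4) = -7 (attained at k = 0)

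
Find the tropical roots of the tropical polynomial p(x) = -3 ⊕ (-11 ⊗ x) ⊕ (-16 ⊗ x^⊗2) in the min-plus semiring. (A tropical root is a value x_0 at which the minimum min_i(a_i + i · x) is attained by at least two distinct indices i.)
Roots: {5, 8}

Each tropical root is a break point of the lower envelope of the lines y = a_i + i · x (there are 3 lines, with slopes 0, 1, ..., 2). Only the lines that attain the minimum somewhere contribute to roots; other lines are dominated. Here the surviving (envelope) indices are i = 2, i = 1, i = 0.
Intersections between consecutive envelope lines give the roots: for adjacent envelope indices i < j the intersection is x = (a_i − a_j) / (j − i). Reading off the sorted break points: {5, 8}.
Verification: at each break x_0, at least two indices attain the minimum of min_i(a_i + i · x_0).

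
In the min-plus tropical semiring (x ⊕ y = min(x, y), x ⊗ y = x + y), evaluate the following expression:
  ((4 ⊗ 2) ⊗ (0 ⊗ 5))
((4 ⊗ 2) ⊗ (0 ⊗ 5)) = 11

Expand innermost to outermost. Recall ⊕ takes the minimum of its arguments and ⊗ takes their sum. Working out the expression ((4 ⊗ 2) ⊗ (0 ⊗ 5)) gives 11.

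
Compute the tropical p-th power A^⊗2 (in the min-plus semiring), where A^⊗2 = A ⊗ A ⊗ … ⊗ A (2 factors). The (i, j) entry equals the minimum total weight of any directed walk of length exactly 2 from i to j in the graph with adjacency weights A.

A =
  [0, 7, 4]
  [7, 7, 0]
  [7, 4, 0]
A^⊗2 =
  [0, 7, 4]
  [7, 4, 0]
  [7, 4, 0]

Each entry (A^⊗2)_ij equals the minimum over all length-2 walks i = v_0 → v_1 → … → v_2 = j of Σ_t A[v_t][v_{t+1}]. For example, for (i, j) = (0, 2) we minimise over 3 possible intermediate vertex sequences; the minimum is 4, attained along the walk 0 → 0 → 2.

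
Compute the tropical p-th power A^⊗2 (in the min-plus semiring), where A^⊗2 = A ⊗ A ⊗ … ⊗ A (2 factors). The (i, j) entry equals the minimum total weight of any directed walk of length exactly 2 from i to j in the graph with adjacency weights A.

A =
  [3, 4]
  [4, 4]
A^⊗2 =
  [6, 7]
  [7, 8]

Each entry (A^⊗2)_ij equals the minimum over all length-2 walks i = v_0 → v_1 → … → v_2 = j of Σ_t A[v_t][v_{t+1}]. For example, for (i, j) = (0, 1) we minimise over 2 possible intermediate vertex sequences; the minimum is 7, attained along the walk 0 → 0 → 1.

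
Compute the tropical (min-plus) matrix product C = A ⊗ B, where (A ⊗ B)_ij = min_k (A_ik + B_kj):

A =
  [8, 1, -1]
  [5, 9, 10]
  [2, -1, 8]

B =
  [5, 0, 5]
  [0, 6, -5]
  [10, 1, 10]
A ⊗ B =
  [1, 0, -4]
  [9, 5, 4]
  [-1, 2, -6]

Apply the min-plus product entry-by-entry:
  C[0][0] = min over k of (A[0][0] + B[0][0] = 8 + 5 = 13, A[0][1] + B[1][0] = 1 + 0 = 1, A[0][2] + B[2][0] = -1 + 10 = 9) = 1 (attained at k = 1)
  C[0][1] = min over k of (A[0][0] + B[0][1] = 8 + 0 = 8, A[0][1] + B[1][1] = 1 + 6 = 7, A[0][2] + B[2][1] = -1 + 1 = 0) = 0 (attained at k = 2)
  C[0][2] = min over k of (A[0][0] + B[0][2] = 8 + 5 = 13, A[0][1] + B[1][2] = 1 + -5 = -4, A[0][2] + B[2][2] = -1 + 10 = 9) = -4 (attained at k = 1)
  C[1][0] = min over k of (A[1][0] + B[0][0] = 5 + 5 = 10, A[1][1] + B[1][0] = 9 + 0 = 9, A[1][2] + B[2][0] = 10 + 10 = 20) = 9 (attained at k = 1)
  C[1][1] = min over k of (A[1][0] + B[0][1] = 5 + 0 = 5, A[1][1] + B[1][1] = 9 + 6 = 15, A[1][2] + B[2][1] = 10 + 1 = 11) = 5 (attained at k = 0)
  C[1][2] = min over k of (A[1][0] + B[0][2] = 5 + 5 = 10, A[1][1] + B[1][2] = 9 + -5 = 4, A[1][2] + B[2][2] = 10 + 10 = 20) = 4 (attained at k = 1)
  C[2][0] = min over k of (A[2][0] + B[0][0] = 2 + 5 = 7, A[2][1] + B[1][0] = -1 + 0 = -1, A[2][2] + B[2][0] = 8 + 10 = 18) = -1 (attained at k = 1)
  C[2][1] = min over k of (A[2][0] + B[0][1] = 2 + 0 = 2, A[2][1] + B[1][1] = -1 + 6 = 5, A[2][2] + B[2][1] = 8 + 1 = 9) = 2 (attained at k = 0)
  C[2][2] = min over k of (A[2][0] + B[0][2] = 2 + 5 = 7, A[2][1] + B[1][2] = -1 + -5 = -6, A[2][2] + B[2][2] = 8 + 10 = 18) = -6 (attained at k = 1)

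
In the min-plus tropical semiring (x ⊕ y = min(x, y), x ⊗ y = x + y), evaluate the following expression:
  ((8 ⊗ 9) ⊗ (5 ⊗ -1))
((8 ⊗ 9) ⊗ (5 ⊗ -1)) = 21

Expand innermost to outermost. Recall ⊕ takes the minimum of its arguments and ⊗ takes their sum. Working out the expression ((8 ⊗ 9) ⊗ (5 ⊗ -1)) gives 21.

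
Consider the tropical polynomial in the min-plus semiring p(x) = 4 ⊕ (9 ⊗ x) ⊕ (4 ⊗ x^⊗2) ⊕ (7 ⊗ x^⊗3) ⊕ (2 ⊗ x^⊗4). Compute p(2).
p(2) = 4

A tropical monomial a ⊗ x^⊗i evaluates to a + i · x. Evaluating each term at x = 2:
  Term 0 contributes 4 + 0 · 2 = 4
  Term 1 contributes 9 + 1 · 2 = 11
  Term 2 contributes 4 + 2 · 2 = 8
  Term 3 contributes 7 + 3 · 2 = 13
  Term 4 contributes 2 + 4 · 2 = 10
p(2) = ⊕ of these = min[4, 11, 8, 13, 10] = 4.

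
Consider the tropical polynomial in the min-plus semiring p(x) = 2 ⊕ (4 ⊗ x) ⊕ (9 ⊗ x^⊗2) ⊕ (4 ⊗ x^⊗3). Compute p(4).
p(4) = 2

A tropical monomial a ⊗ x^⊗i evaluates to a + i · x. Evaluating each term at x = 4:
  Term 0 contributes 2 + 0 · 4 = 2
  Term 1 contributes 4 + 1 · 4 = 8
  Term 2 contributes 9 + 2 · 4 = 17
  Term 3 contributes 4 + 3 · 4 = 16
p(4) = ⊕ of these = min[2, 8, 17, 16] = 2.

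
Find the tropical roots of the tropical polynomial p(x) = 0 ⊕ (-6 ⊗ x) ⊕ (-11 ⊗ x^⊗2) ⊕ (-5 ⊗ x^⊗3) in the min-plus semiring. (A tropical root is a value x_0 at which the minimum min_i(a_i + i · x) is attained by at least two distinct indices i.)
Roots: {-6, 5, 6}

Each tropical root is a break point of the lower envelope of the lines y = a_i + i · x (there are 4 lines, with slopes 0, 1, ..., 3). Only the lines that attain the minimum somewhere contribute to roots; other lines are dominated. Here the surviving (envelope) indices are i = 3, i = 2, i = 1, i = 0.
Intersections between consecutive envelope lines give the roots: for adjacent envelope indices i < j the intersection is x = (a_i − a_j) / (j − i). Reading off the sorted break points: {-6, 5, 6}.
Verification: at each break x_0, at least two indices attain the minimum of min_i(a_i + i · x_0).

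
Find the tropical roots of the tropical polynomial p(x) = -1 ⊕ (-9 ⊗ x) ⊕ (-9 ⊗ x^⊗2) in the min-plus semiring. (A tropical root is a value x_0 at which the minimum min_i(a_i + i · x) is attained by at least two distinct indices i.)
Roots: {0, 8}

Each tropical root is a break point of the lower envelope of the lines y = a_i + i · x (there are 3 lines, with slopes 0, 1, ..., 2). Only the lines that attain the minimum somewhere contribute to roots; other lines are dominated. Here the surviving (envelope) indices are i = 2, i = 1, i = 0.
Intersections between consecutive envelope lines give the roots: for adjacent envelope indices i < j the intersection is x = (a_i − a_j) / (j − i). Reading off the sorted break points: {0, 8}.
Verification: at each break x_0, at least two indices attain the minimum of min_i(a_i + i · x_0).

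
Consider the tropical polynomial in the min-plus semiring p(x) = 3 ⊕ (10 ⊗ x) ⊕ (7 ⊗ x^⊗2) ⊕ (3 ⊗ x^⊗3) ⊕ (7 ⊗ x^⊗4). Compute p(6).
p(6) = 3

A tropical monomial a ⊗ x^⊗i evaluates to a + i · x. Evaluating each term at x = 6:
  Term 0 contributes 3 + 0 · 6 = 3
  Term 1 contributes 10 + 1 · 6 = 16
  Term 2 contributes 7 + 2 · 6 = 19
  Term 3 contributes 3 + 3 · 6 = 21
  Term 4 contributes 7 + 4 · 6 = 31
p(6) = ⊕ of these = min[3, 16, 19, 21, 31] = 3.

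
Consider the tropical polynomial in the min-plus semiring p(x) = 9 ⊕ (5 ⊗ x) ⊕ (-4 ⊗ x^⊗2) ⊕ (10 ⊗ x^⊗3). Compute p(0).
p(0) = -4

A tropical monomial a ⊗ x^⊗i evaluates to a + i · x. Evaluating each term at x = 0:
  Term 0 contributes 9 + 0 · 0 = 9
  Term 1 contributes 5 + 1 · 0 = 5
  Term 2 contributes -4 + 2 · 0 = -4
  Term 3 contributes 10 + 3 · 0 = 10
p(0) = ⊕ of these = min[9, 5, -4, 10] = -4.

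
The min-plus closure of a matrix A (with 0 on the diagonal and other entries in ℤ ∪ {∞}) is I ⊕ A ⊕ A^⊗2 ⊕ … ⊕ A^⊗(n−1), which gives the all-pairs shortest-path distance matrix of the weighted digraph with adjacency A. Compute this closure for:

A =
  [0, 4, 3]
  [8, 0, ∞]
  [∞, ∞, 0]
Closure =
  [0, 4, 3]
  [8, 0, 11]
  [∞, ∞, 0]

This is the Floyd-Warshall all-pairs shortest-path computation. For each intermediate vertex k = 0, 1, …, 2, update dist[i][j] ← min(dist[i][j], dist[i][k] + dist[k][j]). The final matrix gives, for each (i, j), the minimum total weight of any directed path from i to j (possibly empty when i = j).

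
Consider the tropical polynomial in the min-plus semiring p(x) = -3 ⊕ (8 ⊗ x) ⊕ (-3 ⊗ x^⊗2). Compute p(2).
p(2) = -3

A tropical monomial a ⊗ x^⊗i evaluates to a + i · x. Evaluating each term at x = 2:
  Term 0 contributes -3 + 0 · 2 = -3
  Term 1 contributes 8 + 1 · 2 = 10
  Term 2 contributes -3 + 2 · 2 = 1
p(2) = ⊕ of these = min[-3, 10, 1] = -3.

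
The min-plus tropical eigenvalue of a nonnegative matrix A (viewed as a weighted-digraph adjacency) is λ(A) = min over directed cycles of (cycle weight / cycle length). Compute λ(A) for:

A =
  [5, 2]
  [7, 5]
λ(A) = 9/2

Enumerate directed cycles and compute their means (weight / length). Sample:
  cycle 0 → 0: weight = 5, length = 1, mean = 5/1 ≈ 5.000
  cycle 1 → 1: weight = 5, length = 1, mean = 5/1 ≈ 5.000
  cycle 0 → 1 → 0: weight = 9, length = 2, mean = 9/2 ≈ 4.500
  cycle 1 → 0 → 1: weight = 9, length = 2, mean = 9/2 ≈ 4.500
Minimum mean = 4.500, attained e.g. along the cycle 0 → 1 → 0 with weight 9 and length 2. So λ(A) = 9/2 = 9/2.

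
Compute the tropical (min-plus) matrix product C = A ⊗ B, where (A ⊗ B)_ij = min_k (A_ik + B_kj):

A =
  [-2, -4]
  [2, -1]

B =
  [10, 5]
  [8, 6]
A ⊗ B =
  [4, 2]
  [7, 5]

Apply the min-plus product entry-by-entry:
  C[0][0] = min over k of (A[0][0] + B[0][0] = -2 + 10 = 8, A[0][1] + B[1][0] = -4 + 8 = 4) = 4 (attained at k = 1)
  C[0][1] = min over k of (A[0][0] + B[0][1] = -2 + 5 = 3, A[0][1] + B[1][1] = -4 + 6 = 2) = 2 (attained at k = 1)
  C[1][0] = min over k of (A[1][0] + B[0][0] = 2 + 10 = 12, A[1][1] + B[1][0] = -1 + 8 = 7) = 7 (attained at k = 1)
  C[1][1] = min over k of (A[1][0] + B[0][1] = 2 + 5 = 7, A[1][1] + B[1][1] = -1 + 6 = 5) = 5 (attained at k = 1)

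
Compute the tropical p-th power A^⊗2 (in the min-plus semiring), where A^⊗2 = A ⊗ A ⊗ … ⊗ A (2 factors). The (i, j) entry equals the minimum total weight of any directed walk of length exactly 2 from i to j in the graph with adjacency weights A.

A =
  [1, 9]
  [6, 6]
A^⊗2 =
  [2, 10]
  [7, 12]

Each entry (A^⊗2)_ij equals the minimum over all length-2 walks i = v_0 → v_1 → … → v_2 = j of Σ_t A[v_t][v_{t+1}]. For example, for (i, j) = (0, 1) we minimise over 2 possible intermediate vertex sequences; the minimum is 10, attained along the walk 0 → 0 → 1.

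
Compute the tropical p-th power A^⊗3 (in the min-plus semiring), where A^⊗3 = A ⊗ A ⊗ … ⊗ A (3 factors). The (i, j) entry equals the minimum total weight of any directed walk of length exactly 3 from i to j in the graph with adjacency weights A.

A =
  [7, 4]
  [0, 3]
A^⊗3 =
  [7, 8]
  [4, 7]

Each entry (A^⊗3)_ij equals the minimum over all length-3 walks i = v_0 → v_1 → … → v_3 = j of Σ_t A[v_t][v_{t+1}]. For example, for (i, j) = (0, 1) we minimise over 4 possible intermediate vertex sequences; the minimum is 8, attained along the walk 0 → 1 → 0 → 1.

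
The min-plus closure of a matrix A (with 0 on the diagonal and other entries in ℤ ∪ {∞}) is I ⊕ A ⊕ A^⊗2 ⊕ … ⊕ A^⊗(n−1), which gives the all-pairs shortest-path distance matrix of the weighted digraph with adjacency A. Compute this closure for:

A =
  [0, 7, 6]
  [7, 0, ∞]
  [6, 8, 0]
Closure =
  [0, 7, 6]
  [7, 0, 13]
  [6, 8, 0]

This is the Floyd-Warshall all-pairs shortest-path computation. For each intermediate vertex k = 0, 1, …, 2, update dist[i][j] ← min(dist[i][j], dist[i][k] + dist[k][j]). The final matrix gives, for each (i, j), the minimum total weight of any directed path from i to j (possibly empty when i = j).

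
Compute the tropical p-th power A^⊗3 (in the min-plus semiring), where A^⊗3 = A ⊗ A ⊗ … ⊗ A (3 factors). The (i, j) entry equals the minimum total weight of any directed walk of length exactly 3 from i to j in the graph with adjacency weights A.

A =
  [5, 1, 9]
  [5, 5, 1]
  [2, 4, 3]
A^⊗3 =
  [4, 6, 5]
  [6, 4, 6]
  [7, 6, 4]

Each entry (A^⊗3)_ij equals the minimum over all length-3 walks i = v_0 → v_1 → … → v_3 = j of Σ_t A[v_t][v_{t+1}]. For example, for (i, j) = (0, 2) we minimise over 9 possible intermediate vertex sequences; the minimum is 5, attained along the walk 0 → 1 → 2 → 2.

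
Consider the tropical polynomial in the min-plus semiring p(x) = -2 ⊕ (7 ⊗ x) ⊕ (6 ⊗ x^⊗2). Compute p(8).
p(8) = -2

A tropical monomial a ⊗ x^⊗i evaluates to a + i · x. Evaluating each term at x = 8:
  Term 0 contributes -2 + 0 · 8 = -2
  Term 1 contributes 7 + 1 · 8 = 15
  Term 2 contributes 6 + 2 · 8 = 22
p(8) = ⊕ of these = min[-2, 15, 22] = -2.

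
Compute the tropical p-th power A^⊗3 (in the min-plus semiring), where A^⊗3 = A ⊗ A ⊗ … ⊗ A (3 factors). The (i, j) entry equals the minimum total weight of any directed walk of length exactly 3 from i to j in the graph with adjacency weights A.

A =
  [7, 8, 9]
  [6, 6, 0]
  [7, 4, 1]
A^⊗3 =
  [15, 12, 9]
  [8, 5, 2]
  [9, 6, 3]

Each entry (A^⊗3)_ij equals the minimum over all length-3 walks i = v_0 → v_1 → … → v_3 = j of Σ_t A[v_t][v_{t+1}]. For example, for (i, j) = (0, 2) we minimise over 9 possible intermediate vertex sequences; the minimum is 9, attained along the walk 0 → 1 → 2 → 2.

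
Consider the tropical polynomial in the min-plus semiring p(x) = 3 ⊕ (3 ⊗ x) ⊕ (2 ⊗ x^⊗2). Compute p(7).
p(7) = 3

A tropical monomial a ⊗ x^⊗i evaluates to a + i · x. Evaluating each term at x = 7:
  Term 0 contributes 3 + 0 · 7 = 3
  Term 1 contributes 3 + 1 · 7 = 10
  Term 2 contributes 2 + 2 · 7 = 16
p(7) = ⊕ of these = min[3, 10, 16] = 3.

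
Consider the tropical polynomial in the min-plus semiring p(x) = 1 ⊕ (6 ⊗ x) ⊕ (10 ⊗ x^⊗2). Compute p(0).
p(0) = 1

A tropical monomial a ⊗ x^⊗i evaluates to a + i · x. Evaluating each term at x = 0:
  Term 0 contributes 1 + 0 · 0 = 1
  Term 1 contributes 6 + 1 · 0 = 6
  Term 2 contributes 10 + 2 · 0 = 10
p(0) = ⊕ of these = min[1, 6, 10] = 1.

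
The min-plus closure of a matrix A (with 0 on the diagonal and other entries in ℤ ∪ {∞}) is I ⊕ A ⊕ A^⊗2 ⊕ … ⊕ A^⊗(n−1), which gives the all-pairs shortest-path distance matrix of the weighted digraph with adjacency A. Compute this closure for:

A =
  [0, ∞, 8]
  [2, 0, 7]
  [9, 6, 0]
Closure =
  [0, 14, 8]
  [2, 0, 7]
  [8, 6, 0]

This is the Floyd-Warshall all-pairs shortest-path computation. For each intermediate vertex k = 0, 1, …, 2, update dist[i][j] ← min(dist[i][j], dist[i][k] + dist[k][j]). The final matrix gives, for each (i, j), the minimum total weight of any directed path from i to j (possibly empty when i = j).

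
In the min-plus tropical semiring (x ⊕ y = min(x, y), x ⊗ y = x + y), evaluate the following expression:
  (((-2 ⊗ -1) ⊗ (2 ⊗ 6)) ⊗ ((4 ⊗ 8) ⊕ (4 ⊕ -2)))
(((-2 ⊗ -1) ⊗ (2 ⊗ 6)) ⊗ ((4 ⊗ 8) ⊕ (4 ⊕ -2))) = 3

Expand innermost to outermost. Recall ⊕ takes the minimum of its arguments and ⊗ takes their sum. Working out the expression (((-2 ⊗ -1) ⊗ (2 ⊗ 6)) ⊗ ((4 ⊗ 8) ⊕ (4 ⊕ -2))) gives 3.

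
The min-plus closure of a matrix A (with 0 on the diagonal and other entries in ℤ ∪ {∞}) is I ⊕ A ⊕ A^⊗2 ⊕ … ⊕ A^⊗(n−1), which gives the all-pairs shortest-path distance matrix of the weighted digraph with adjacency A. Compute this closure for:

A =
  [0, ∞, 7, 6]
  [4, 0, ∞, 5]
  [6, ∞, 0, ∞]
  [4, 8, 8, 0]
Closure =
  [0, 14, 7, 6]
  [4, 0, 11, 5]
  [6, 20, 0, 12]
  [4, 8, 8, 0]

This is the Floyd-Warshall all-pairs shortest-path computation. For each intermediate vertex k = 0, 1, …, 3, update dist[i][j] ← min(dist[i][j], dist[i][k] + dist[k][j]). The final matrix gives, for each (i, j), the minimum total weight of any directed path from i to j (possibly empty when i = j).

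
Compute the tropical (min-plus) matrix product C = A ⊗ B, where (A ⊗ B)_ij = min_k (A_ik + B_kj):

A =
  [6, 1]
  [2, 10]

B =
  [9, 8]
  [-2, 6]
A ⊗ B =
  [-1, 7]
  [8, 10]

Apply the min-plus product entry-by-entry:
  C[0][0] = min over k of (A[0][0] + B[0][0] = 6 + 9 = 15, A[0][1] + B[1][0] = 1 + -2 = -1) = -1 (attained at k = 1)
  C[0][1] = min over k of (A[0][0] + B[0][1] = 6 + 8 = 14, A[0][1] + B[1][1] = 1 + 6 = 7) = 7 (attained at k = 1)
  C[1][0] = min over k of (A[1][0] + B[0][0] = 2 + 9 = 11, A[1][1] + B[1][0] = 10 + -2 = 8) = 8 (attained at k = 1)
  C[1][1] = min over k of (A[1][0] + B[0][1] = 2 + 8 = 10, A[1][1] + B[1][1] = 10 + 6 = 16) = 10 (attained at k = 0)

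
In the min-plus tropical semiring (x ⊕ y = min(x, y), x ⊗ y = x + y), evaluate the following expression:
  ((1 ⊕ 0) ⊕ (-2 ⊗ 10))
((1 ⊕ 0) ⊕ (-2 ⊗ 10)) = 0

Expand innermost to outermost. Recall ⊕ takes the minimum of its arguments and ⊗ takes their sum. Working out the expression ((1 ⊕ 0) ⊕ (-2 ⊗ 10)) gives 0.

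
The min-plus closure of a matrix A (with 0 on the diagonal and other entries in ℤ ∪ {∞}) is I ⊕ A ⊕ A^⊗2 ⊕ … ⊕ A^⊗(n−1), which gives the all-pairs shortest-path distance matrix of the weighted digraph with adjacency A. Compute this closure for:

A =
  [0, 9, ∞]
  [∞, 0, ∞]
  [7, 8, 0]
Closure =
  [0, 9, ∞]
  [∞, 0, ∞]
  [7, 8, 0]

This is the Floyd-Warshall all-pairs shortest-path computation. For each intermediate vertex k = 0, 1, …, 2, update dist[i][j] ← min(dist[i][j], dist[i][k] + dist[k][j]). The final matrix gives, for each (i, j), the minimum total weight of any directed path from i to j (possibly empty when i = j).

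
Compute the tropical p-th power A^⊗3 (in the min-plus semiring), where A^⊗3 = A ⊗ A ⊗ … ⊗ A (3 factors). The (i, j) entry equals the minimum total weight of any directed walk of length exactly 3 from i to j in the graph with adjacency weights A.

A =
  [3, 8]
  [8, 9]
A^⊗3 =
  [9, 14]
  [14, 19]

Each entry (A^⊗3)_ij equals the minimum over all length-3 walks i = v_0 → v_1 → … → v_3 = j of Σ_t A[v_t][v_{t+1}]. For example, for (i, j) = (0, 1) we minimise over 4 possible intermediate vertex sequences; the minimum is 14, attained along the walk 0 → 0 → 0 → 1.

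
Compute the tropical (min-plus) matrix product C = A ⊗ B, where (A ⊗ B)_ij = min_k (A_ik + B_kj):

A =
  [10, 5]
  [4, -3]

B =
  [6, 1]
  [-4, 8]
A ⊗ B =
  [1, 11]
  [-7, 5]

Apply the min-plus product entry-by-entry:
  C[0][0] = min over k of (A[0][0] + B[0][0] = 10 + 6 = 16, A[0][1] + B[1][0] = 5 + -4 = 1) = 1 (attained at k = 1)
  C[0][1] = min over k of (A[0][0] + B[0][1] = 10 + 1 = 11, A[0][1] + B[1][1] = 5 + 8 = 13) = 11 (attained at k = 0)
  C[1][0] = min over k of (A[1][0] + B[0][0] = 4 + 6 = 10, A[1][1] + B[1][0] = -3 + -4 = -7) = -7 (attained at k = 1)
  C[1][1] = min over k of (A[1][0] + B[0][1] = 4 + 1 = 5, A[1][1] + B[1][1] = -3 + 8 = 5) = 5 (attained at k = 0)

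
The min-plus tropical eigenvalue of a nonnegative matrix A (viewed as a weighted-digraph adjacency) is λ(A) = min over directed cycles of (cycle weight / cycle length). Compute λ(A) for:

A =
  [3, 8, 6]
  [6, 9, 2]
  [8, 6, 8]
λ(A) = 3

Enumerate directed cycles and compute their means (weight / length). Sample:
  cycle 0 → 0: weight = 3, length = 1, mean = 3/1 ≈ 3.000
  cycle 1 → 1: weight = 9, length = 1, mean = 9/1 ≈ 9.000
  cycle 2 → 2: weight = 8, length = 1, mean = 8/1 ≈ 8.000
  cycle 0 → 1 → 0: weight = 14, length = 2, mean = 14/2 ≈ 7.000
  cycle 0 → 2 → 0: weight = 14, length = 2, mean = 14/2 ≈ 7.000
  cycle 1 → 0 → 1: weight = 14, length = 2, mean = 14/2 ≈ 7.000
Minimum mean = 3.000, attained e.g. along the cycle 0 → 0 with weight 3 and length 1. So λ(A) = 3/1 = 3.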